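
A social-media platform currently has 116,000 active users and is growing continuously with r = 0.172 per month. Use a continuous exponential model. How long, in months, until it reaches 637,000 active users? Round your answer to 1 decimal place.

637000 = 116000 · e^(0.172·t)
t = ln(637000/116000) / 0.172 = ln(5.49138) / 0.172 = 1.70318 / 0.172

t ≈ 9.9 months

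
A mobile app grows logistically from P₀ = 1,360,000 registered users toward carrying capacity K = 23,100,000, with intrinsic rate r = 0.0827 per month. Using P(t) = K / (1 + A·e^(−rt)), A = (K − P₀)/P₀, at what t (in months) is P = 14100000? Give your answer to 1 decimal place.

A = (23100000 − 1360000)/1360000 = 15.98529
14100000 = 23100000/(1 + 15.98529·e^(−0.0827t)) → 1 + 15.98529·e^(−0.0827t) = 1.6383
e^(−0.0827t) = 0.03993 → t = ln(25.04363)/0.0827 = 3.22062/0.0827

t ≈ 38.9 months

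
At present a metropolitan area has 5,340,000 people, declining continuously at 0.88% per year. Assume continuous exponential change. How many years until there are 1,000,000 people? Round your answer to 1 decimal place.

t ≈ 190.4 years

1000000 = 5340000 · e^(-0.0088·t)
t = ln(1000000/5340000) / -0.0088 = ln(0.18727) / -0.0088 = -1.67523 / -0.0088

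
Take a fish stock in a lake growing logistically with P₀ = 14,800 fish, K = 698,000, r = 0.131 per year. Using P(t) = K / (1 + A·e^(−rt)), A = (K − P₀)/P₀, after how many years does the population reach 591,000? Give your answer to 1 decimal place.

A = (698000 − 14800)/14800 = 46.16216
591000 = 698000/(1 + 46.16216·e^(−0.131t)) → 1 + 46.16216·e^(−0.131t) = 1.18105
e^(−0.131t) = 0.003922 → t = ln(254.97045)/0.131 = 5.54115/0.131

t ≈ 42.3 years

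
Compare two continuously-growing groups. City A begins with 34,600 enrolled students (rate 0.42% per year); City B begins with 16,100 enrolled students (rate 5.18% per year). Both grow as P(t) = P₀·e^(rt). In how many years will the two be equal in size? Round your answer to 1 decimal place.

34600·e^(0.0042t) = 16100·e^(0.0518t)
34600/16100 = e^((0.0518 − 0.0042)t) → ln(2.14907) = 0.0476·t
t = 0.76503 / 0.0476

t ≈ 16.1 years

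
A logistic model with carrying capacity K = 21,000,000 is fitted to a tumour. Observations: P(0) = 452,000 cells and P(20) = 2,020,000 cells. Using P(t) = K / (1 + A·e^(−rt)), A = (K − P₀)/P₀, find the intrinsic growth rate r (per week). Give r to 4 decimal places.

r ≈ 0.0788 per week

A = (21000000 − 452000)/452000 = 45.46018
2020000 = 21000000/(1 + 45.46018·e^(−r·20)) → e^(−20r) = (10.39604 − 1)/45.46018 = 0.206687
r = −ln(0.206687)/20 = 1.57655/20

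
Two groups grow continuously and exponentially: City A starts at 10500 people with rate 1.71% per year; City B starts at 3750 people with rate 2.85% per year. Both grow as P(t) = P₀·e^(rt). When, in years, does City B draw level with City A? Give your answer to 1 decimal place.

10500·e^(0.0171t) = 3750·e^(0.0285t)
10500/3750 = e^((0.0285 − 0.0171)t) → ln(2.8) = 0.0114·t
t = 1.02962 / 0.0114

t ≈ 90.3 years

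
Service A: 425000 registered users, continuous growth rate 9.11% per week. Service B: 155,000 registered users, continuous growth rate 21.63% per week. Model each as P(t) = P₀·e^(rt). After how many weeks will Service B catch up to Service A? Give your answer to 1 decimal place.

425000·e^(0.0911t) = 155000·e^(0.2163t)
425000/155000 = e^((0.2163 − 0.0911)t) → ln(2.74194) = 0.1252·t
t = 1.00866 / 0.1252

t ≈ 8.1 weeks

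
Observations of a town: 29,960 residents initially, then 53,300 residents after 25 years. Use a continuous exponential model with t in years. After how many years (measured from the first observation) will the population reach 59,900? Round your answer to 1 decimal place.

t ≈ 30.1 years

r = ln(53300/29960) / 25 ≈ 0.023043 per year
t = ln(59900/29960) / r = 0.69281 / 0.023043 ≈ 30.066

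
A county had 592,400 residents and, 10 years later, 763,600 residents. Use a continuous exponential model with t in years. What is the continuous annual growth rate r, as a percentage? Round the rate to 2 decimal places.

763600 = 592400 · e^(r·10)
e^(10r) = 763600/592400 = 1.28899
r = ln(1.28899) / 10 = 0.25386 / 10

r ≈ 2.54% per year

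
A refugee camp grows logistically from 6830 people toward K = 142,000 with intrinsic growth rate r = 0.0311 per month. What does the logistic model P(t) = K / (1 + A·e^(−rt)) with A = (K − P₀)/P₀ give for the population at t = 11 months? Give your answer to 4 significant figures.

A = (142000 − 6830)/6830 = 19.79063
P(11) = 142000 / (1 + 19.79063·e^(−0.0311·11)) = 142000 / (1 + 19.79063·0.710277)
= 142000 / 15.05683 ≈ 9430.93

≈ 9,431 people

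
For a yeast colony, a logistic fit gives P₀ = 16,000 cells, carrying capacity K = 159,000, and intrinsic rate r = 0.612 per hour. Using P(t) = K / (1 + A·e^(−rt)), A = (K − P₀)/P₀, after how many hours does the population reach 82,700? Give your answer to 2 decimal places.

t ≈ 3.71 hours

A = (159000 − 16000)/16000 = 8.9375
82700 = 159000/(1 + 8.9375·e^(−0.612t)) → 1 + 8.9375·e^(−0.612t) = 1.92261
e^(−0.612t) = 0.103229 → t = ln(9.68717)/0.612 = 2.2708/0.612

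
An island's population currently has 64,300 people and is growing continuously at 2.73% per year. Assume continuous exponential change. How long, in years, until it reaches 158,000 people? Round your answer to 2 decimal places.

t ≈ 32.93 years

158000 = 64300 · e^(0.0273·t)
t = ln(158000/64300) / 0.0273 = ln(2.45723) / 0.0273 = 0.89904 / 0.0273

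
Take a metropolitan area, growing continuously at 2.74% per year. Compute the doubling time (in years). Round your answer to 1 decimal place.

doubling time = ln(2) / |r| = 0.69315 / 0.0274

doubling time ≈ 25.3 years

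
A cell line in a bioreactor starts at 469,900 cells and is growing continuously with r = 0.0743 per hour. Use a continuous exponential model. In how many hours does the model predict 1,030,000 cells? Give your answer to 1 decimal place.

t ≈ 10.6 hours

1030000 = 469900 · e^(0.0743·t)
t = ln(1030000/469900) / 0.0743 = ln(2.19196) / 0.0743 = 0.78479 / 0.0743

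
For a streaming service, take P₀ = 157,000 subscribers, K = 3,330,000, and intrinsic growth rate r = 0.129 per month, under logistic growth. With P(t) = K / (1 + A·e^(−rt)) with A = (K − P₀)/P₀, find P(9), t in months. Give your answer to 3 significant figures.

≈ 454,000 subscribers

A = (3330000 − 157000)/157000 = 20.21019
P(9) = 3330000 / (1 + 20.21019·e^(−0.129·9)) = 3330000 / (1 + 20.21019·0.313173)
= 3330000 / 7.32928 ≈ 454341.84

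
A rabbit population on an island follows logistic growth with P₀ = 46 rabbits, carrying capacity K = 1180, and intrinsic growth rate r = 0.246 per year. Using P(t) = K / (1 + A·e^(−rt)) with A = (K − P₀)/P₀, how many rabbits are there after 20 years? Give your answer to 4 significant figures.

A = (1180 − 46)/46 = 24.65217
P(20) = 1180 / (1 + 24.65217·e^(−0.246·20)) = 1180 / (1 + 24.65217·0.007299)
= 1180 / 1.17994 ≈ 1000.05

≈ 1,000 rabbits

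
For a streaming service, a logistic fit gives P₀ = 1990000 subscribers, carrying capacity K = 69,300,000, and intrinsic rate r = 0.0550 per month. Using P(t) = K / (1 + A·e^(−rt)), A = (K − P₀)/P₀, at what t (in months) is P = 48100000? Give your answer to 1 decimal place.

A = (69300000 − 1990000)/1990000 = 33.82412
48100000 = 69300000/(1 + 33.82412·e^(−0.055t)) → 1 + 33.82412·e^(−0.055t) = 1.44075
e^(−0.055t) = 0.013031 → t = ln(76.74246)/0.055 = 4.34046/0.055

t ≈ 78.9 months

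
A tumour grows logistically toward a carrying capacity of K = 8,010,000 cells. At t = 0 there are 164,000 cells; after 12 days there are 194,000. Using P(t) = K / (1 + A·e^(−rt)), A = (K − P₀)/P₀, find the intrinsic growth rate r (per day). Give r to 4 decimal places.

r ≈ 0.0143 per day

A = (8010000 − 164000)/164000 = 47.84146
194000 = 8010000/(1 + 47.84146·e^(−r·12)) → e^(−12r) = (41.28866 − 1)/47.84146 = 0.842128
r = −ln(0.842128)/12 = 0.17182/12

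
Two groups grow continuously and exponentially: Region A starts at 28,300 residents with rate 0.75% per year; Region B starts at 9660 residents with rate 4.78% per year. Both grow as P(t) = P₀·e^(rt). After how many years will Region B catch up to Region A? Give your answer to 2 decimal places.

t ≈ 26.67 years

28300·e^(0.0075t) = 9660·e^(0.0478t)
28300/9660 = e^((0.0478 − 0.0075)t) → ln(2.92961) = 0.0403·t
t = 1.07487 / 0.0403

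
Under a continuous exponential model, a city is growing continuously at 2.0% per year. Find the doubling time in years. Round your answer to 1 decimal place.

doubling time = ln(2) / |r| = 0.69315 / 0.02

doubling time ≈ 34.7 years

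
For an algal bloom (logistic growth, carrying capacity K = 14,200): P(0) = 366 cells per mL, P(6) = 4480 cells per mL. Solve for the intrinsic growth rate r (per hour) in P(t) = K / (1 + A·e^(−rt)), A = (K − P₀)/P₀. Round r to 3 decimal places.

r ≈ 0.476 per hour

A = (14200 − 366)/366 = 37.79781
4480 = 14200/(1 + 37.79781·e^(−r·6)) → e^(−6r) = (3.16964 − 1)/37.79781 = 0.057401
r = −ln(0.057401)/6 = 2.85769/6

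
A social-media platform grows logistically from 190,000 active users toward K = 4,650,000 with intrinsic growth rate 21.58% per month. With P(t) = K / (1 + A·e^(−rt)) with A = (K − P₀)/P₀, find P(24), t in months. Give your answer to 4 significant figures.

A = (4650000 − 190000)/190000 = 23.47368
P(24) = 4650000 / (1 + 23.47368·e^(−0.2158·24)) = 4650000 / (1 + 23.47368·0.005633)
= 4650000 / 1.13222 ≈ 4106991

≈ 4,107,000 active users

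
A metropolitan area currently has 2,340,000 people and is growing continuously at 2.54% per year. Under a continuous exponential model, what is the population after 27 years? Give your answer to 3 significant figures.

≈ 4,650,000 people

P(27) = 2340000 · e^(0.0254·27) = 2340000 · e^(0.6858)
= 2340000 · 1.98536 ≈ 4645741.2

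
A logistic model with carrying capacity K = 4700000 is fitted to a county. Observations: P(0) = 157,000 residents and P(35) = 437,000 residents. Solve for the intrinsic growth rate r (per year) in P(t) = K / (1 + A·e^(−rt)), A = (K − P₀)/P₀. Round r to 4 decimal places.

A = (4700000 − 157000)/157000 = 28.93631
437000 = 4700000/(1 + 28.93631·e^(−r·35)) → e^(−35r) = (10.75515 − 1)/28.93631 = 0.337125
r = −ln(0.337125)/35 = 1.0873/35

r ≈ 0.0311 per year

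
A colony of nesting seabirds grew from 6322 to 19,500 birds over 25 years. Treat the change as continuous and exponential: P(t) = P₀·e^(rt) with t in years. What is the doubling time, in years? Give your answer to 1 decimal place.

r = ln(19500/6322) / 25 = ln(3.08447) / 25 ≈ 0.045055 per year
doubling time = ln 2 / |r| = 0.69315 / 0.045055

doubling time ≈ 15.4 years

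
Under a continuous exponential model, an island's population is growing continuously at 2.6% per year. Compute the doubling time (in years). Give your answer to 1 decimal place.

doubling time = ln(2) / |r| = 0.69315 / 0.026

doubling time ≈ 26.7 years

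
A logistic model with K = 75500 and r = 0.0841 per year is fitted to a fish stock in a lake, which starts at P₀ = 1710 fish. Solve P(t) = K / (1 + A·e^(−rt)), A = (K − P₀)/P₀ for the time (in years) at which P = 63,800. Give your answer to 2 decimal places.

t ≈ 64.93 years

A = (75500 − 1710)/1710 = 43.15205
63800 = 75500/(1 + 43.15205·e^(−0.0841t)) → 1 + 43.15205·e^(−0.0841t) = 1.18339
e^(−0.0841t) = 0.00425 → t = ln(235.30774)/0.0841 = 5.46089/0.0841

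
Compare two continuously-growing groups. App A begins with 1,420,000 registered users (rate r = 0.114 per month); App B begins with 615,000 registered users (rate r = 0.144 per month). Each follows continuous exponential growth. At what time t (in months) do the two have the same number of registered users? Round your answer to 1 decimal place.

1420000·e^(0.114t) = 615000·e^(0.144t)
1420000/615000 = e^((0.144 − 0.114)t) → ln(2.30894) = 0.03·t
t = 0.83679 / 0.03

t ≈ 27.9 months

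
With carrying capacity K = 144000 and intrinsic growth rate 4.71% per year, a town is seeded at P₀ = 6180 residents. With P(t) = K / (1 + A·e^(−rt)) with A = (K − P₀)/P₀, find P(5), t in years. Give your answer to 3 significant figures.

A = (144000 − 6180)/6180 = 22.30097
P(5) = 144000 / (1 + 22.30097·e^(−0.0471·5)) = 144000 / (1 + 22.30097·0.790176)
= 144000 / 18.62168 ≈ 7732.92

≈ 7,730 residents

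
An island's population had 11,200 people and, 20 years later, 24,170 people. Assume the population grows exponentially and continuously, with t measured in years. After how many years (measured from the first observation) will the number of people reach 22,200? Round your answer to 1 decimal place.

t ≈ 17.8 years

r = ln(24170/11200) / 20 ≈ 0.03846 per year
t = ln(22200/11200) / r = 0.68418 / 0.03846 ≈ 17.789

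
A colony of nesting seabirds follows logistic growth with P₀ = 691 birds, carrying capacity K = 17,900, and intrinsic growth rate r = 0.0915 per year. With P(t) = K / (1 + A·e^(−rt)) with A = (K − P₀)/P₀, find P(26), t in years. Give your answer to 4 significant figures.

A = (17900 − 691)/691 = 24.90449
P(26) = 17900 / (1 + 24.90449·e^(−0.0915·26)) = 17900 / (1 + 24.90449·0.092643)
= 17900 / 3.30723 ≈ 5412.38

≈ 5,412 birds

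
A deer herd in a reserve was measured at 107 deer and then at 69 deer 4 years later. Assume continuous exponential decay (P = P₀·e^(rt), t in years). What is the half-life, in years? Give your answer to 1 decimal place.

half-life ≈ 6.3 years

r = ln(69/107) / 4 = ln(0.64486) / 4 ≈ -0.109681 per year
half-life = ln 2 / |r| = 0.69315 / 0.109681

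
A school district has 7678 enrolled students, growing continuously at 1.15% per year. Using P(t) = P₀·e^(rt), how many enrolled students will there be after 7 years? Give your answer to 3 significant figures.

P(7) = 7678 · e^(0.0115·7) = 7678 · e^(0.0805)
= 7678 · 1.08383 ≈ 8321.64

≈ 8,320 enrolled students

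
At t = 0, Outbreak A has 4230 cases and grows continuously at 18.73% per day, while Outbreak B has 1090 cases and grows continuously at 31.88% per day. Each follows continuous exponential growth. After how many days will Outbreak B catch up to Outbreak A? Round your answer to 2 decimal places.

t ≈ 10.31 days

4230·e^(0.1873t) = 1090·e^(0.3188t)
4230/1090 = e^((0.3188 − 0.1873)t) → ln(3.88073) = 0.1315·t
t = 1.35602 / 0.1315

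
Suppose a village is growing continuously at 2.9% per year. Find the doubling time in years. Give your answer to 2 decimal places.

doubling time ≈ 23.90 years

doubling time = ln(2) / |r| = 0.69315 / 0.029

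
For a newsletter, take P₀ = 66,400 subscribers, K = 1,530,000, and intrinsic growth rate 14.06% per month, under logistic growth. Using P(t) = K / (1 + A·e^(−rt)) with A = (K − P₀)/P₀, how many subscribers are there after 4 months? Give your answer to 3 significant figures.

A = (1530000 − 66400)/66400 = 22.04217
P(4) = 1530000 / (1 + 22.04217·e^(−0.1406·4)) = 1530000 / (1 + 22.04217·0.56984)
= 1530000 / 13.56051 ≈ 112827.66

≈ 113,000 subscribers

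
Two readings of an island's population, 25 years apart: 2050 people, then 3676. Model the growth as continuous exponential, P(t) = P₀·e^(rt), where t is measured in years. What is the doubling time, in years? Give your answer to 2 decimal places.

r = ln(3676/2050) / 25 = ln(1.79317) / 25 ≈ 0.023359 per year
doubling time = ln 2 / |r| = 0.69315 / 0.023359

doubling time ≈ 29.67 years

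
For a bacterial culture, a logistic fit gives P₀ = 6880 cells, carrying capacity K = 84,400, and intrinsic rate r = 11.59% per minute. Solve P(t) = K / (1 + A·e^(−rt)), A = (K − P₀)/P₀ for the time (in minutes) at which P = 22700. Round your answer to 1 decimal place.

t ≈ 12.3 minutes

A = (84400 − 6880)/6880 = 11.26744
22700 = 84400/(1 + 11.26744·e^(−0.1159t)) → 1 + 11.26744·e^(−0.1159t) = 3.71806
e^(−0.1159t) = 0.241231 → t = ln(4.1454)/0.1159 = 1.422/0.1159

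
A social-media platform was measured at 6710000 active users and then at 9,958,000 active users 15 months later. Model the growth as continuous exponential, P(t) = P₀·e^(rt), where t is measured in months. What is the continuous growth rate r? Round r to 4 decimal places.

r ≈ 0.0263 per month

9958000 = 6710000 · e^(r·15)
e^(15r) = 9958000/6710000 = 1.48405
r = ln(1.48405) / 15 = 0.39478 / 15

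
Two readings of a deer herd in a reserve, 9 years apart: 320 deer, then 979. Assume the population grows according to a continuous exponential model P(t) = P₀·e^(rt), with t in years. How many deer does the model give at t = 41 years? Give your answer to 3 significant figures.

r = ln(979/320) / 9 ≈ 0.124246 per year
P(41) = 320 · e^(0.124246·41) = 320 · 163.05225 ≈ 52176.72

≈ 52,200 deer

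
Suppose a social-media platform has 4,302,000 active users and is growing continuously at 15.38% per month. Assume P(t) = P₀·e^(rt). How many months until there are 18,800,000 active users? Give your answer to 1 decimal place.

t ≈ 9.6 months

18800000 = 4302000 · e^(0.1538·t)
t = ln(18800000/4302000) / 0.1538 = ln(4.37006) / 0.1538 = 1.47478 / 0.1538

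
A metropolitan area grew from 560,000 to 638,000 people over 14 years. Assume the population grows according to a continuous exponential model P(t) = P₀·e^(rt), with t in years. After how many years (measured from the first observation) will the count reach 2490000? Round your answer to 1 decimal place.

r = ln(638000/560000) / 14 ≈ 0.009314 per year
t = ln(2490000/560000) / r = 1.4921 / 0.009314 ≈ 160.193

t ≈ 160.2 years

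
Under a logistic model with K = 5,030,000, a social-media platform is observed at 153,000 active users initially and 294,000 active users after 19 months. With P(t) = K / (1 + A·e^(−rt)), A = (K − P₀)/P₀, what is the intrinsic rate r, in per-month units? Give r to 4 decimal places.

r ≈ 0.0359 per month

A = (5030000 − 153000)/153000 = 31.87582
294000 = 5030000/(1 + 31.87582·e^(−r·19)) → e^(−19r) = (17.10884 − 1)/31.87582 = 0.505363
r = −ln(0.505363)/19 = 0.68248/19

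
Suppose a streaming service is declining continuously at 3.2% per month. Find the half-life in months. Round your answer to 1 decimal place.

half-life ≈ 21.7 months

half-life = ln(2) / |r| = 0.69315 / 0.032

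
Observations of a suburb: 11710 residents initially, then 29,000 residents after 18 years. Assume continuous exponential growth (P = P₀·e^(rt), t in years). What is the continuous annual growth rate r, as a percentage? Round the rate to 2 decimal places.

r ≈ 5.04% per year

29000 = 11710 · e^(r·18)
e^(18r) = 29000/11710 = 2.47652
r = ln(2.47652) / 18 = 0.90685 / 18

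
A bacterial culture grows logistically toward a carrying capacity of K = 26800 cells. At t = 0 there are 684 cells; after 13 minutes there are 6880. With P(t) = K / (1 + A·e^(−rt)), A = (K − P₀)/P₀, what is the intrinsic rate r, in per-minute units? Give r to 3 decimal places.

r ≈ 0.198 per minute

A = (26800 − 684)/684 = 38.18129
6880 = 26800/(1 + 38.18129·e^(−r·13)) → e^(−13r) = (3.89535 − 1)/38.18129 = 0.075832
r = −ln(0.075832)/13 = 2.57924/13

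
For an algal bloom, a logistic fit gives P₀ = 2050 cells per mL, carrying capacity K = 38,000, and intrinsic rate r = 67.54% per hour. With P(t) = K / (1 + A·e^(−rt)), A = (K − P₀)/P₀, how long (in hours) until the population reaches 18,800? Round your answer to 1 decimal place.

t ≈ 4.2 hours

A = (38000 − 2050)/2050 = 17.53659
18800 = 38000/(1 + 17.53659·e^(−0.6754t)) → 1 + 17.53659·e^(−0.6754t) = 2.02128
e^(−0.6754t) = 0.058237 → t = ln(17.17124)/0.6754 = 2.84324/0.6754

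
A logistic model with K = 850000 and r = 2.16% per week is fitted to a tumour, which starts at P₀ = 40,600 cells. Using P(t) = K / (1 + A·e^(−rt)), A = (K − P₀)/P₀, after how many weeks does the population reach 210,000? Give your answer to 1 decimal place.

A = (850000 − 40600)/40600 = 19.93596
210000 = 850000/(1 + 19.93596·e^(−0.0216t)) → 1 + 19.93596·e^(−0.0216t) = 4.04762
e^(−0.0216t) = 0.15287 → t = ln(6.54149)/0.0216 = 1.87816/0.0216

t ≈ 87.0 weeks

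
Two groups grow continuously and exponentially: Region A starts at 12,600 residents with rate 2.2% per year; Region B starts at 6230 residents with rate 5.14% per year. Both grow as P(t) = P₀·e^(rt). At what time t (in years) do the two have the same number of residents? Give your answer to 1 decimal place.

t ≈ 24.0 years

12600·e^(0.022t) = 6230·e^(0.0514t)
12600/6230 = e^((0.0514 − 0.022)t) → ln(2.02247) = 0.0294·t
t = 0.70432 / 0.0294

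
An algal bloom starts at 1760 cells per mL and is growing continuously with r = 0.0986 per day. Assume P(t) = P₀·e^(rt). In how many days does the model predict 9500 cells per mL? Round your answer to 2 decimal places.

t ≈ 17.10 days

9500 = 1760 · e^(0.0986·t)
t = ln(9500/1760) / 0.0986 = ln(5.39773) / 0.0986 = 1.68598 / 0.0986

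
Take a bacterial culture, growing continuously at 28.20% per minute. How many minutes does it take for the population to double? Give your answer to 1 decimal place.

doubling time ≈ 2.5 minutes

doubling time = ln(2) / |r| = 0.69315 / 0.282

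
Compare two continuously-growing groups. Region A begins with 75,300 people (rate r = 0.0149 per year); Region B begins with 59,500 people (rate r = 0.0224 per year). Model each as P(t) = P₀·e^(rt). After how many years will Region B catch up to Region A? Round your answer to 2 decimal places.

75300·e^(0.0149t) = 59500·e^(0.0224t)
75300/59500 = e^((0.0224 − 0.0149)t) → ln(1.26555) = 0.0075·t
t = 0.2355 / 0.0075

t ≈ 31.40 years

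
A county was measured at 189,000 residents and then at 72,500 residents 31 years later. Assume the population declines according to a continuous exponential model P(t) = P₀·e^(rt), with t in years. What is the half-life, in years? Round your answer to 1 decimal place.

r = ln(72500/189000) / 31 = ln(0.3836) / 31 ≈ -0.030908 per year
half-life = ln 2 / |r| = 0.69315 / 0.030908

half-life ≈ 22.4 years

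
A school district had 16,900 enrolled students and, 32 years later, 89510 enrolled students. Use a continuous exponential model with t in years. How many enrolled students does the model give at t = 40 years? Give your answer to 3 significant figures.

≈ 136,000 enrolled students

r = ln(89510/16900) / 32 ≈ 0.052095 per year
P(40) = 16900 · e^(0.052095·40) = 16900 · 8.03491 ≈ 135789.99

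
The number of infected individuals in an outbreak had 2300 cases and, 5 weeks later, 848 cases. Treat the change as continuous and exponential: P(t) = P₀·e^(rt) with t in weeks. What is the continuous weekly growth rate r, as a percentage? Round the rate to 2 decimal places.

848 = 2300 · e^(r·5)
e^(5r) = 848/2300 = 0.3687
r = ln(0.3687) / 5 = -0.99778 / 5

r ≈ -19.96% per week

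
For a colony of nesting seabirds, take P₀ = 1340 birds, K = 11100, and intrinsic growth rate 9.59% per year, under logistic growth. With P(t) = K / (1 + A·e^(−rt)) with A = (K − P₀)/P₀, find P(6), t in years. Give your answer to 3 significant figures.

≈ 2,180 birds

A = (11100 − 1340)/1340 = 7.28358
P(6) = 11100 / (1 + 7.28358·e^(−0.0959·6)) = 11100 / (1 + 7.28358·0.56248)
= 11100 / 5.09687 ≈ 2177.81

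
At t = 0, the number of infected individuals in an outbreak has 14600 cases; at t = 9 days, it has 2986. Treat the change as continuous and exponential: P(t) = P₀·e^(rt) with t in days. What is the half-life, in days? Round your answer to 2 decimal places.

half-life ≈ 3.93 days

r = ln(2986/14600) / 9 = ln(0.20452) / 9 ≈ -0.176343 per day
half-life = ln 2 / |r| = 0.69315 / 0.176343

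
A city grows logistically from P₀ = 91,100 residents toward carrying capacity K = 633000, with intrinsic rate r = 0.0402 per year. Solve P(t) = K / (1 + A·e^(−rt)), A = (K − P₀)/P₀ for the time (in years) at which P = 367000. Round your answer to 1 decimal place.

A = (633000 − 91100)/91100 = 5.94841
367000 = 633000/(1 + 5.94841·e^(−0.0402t)) → 1 + 5.94841·e^(−0.0402t) = 1.7248
e^(−0.0402t) = 0.121847 → t = ln(8.20701)/0.0402 = 2.10499/0.0402

t ≈ 52.4 years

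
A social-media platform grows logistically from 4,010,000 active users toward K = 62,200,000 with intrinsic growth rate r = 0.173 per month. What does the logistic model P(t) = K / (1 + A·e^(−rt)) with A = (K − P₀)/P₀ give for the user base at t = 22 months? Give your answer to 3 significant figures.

≈ 47,000,000 active users

A = (62200000 − 4010000)/4010000 = 14.51122
P(22) = 62200000 / (1 + 14.51122·e^(−0.173·22)) = 62200000 / (1 + 14.51122·0.022237)
= 62200000 / 1.32269 ≈ 47025547.06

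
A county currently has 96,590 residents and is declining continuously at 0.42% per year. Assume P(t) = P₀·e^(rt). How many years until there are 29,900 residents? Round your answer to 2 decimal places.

t ≈ 279.19 years

29900 = 96590 · e^(-0.0042·t)
t = ln(29900/96590) / -0.0042 = ln(0.30956) / -0.0042 = -1.17262 / -0.0042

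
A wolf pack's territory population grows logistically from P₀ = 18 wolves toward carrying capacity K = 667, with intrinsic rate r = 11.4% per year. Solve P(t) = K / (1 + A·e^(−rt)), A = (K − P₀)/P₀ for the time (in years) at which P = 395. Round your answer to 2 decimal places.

A = (667 − 18)/18 = 36.05556
395 = 667/(1 + 36.05556·e^(−0.114t)) → 1 + 36.05556·e^(−0.114t) = 1.68861
e^(−0.114t) = 0.019099 → t = ln(52.36009)/0.114 = 3.95814/0.114

t ≈ 34.72 years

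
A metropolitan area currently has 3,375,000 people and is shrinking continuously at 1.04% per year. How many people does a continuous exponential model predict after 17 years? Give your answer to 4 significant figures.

≈ 2,828,000 people

P(17) = 3375000 · e^(-0.0104·17) = 3375000 · e^(-0.1768)
= 3375000 · 0.83795 ≈ 2828072.33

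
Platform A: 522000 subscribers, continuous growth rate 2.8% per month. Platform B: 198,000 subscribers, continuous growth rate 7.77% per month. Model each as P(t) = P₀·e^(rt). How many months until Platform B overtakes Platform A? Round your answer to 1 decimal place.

522000·e^(0.028t) = 198000·e^(0.0777t)
522000/198000 = e^((0.0777 − 0.028)t) → ln(2.63636) = 0.0497·t
t = 0.9694 / 0.0497

t ≈ 19.5 months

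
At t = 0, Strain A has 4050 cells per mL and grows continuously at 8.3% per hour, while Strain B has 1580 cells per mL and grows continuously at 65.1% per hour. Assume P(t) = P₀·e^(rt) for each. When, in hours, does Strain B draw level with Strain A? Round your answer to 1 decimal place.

4050·e^(0.083t) = 1580·e^(0.651t)
4050/1580 = e^((0.651 − 0.083)t) → ln(2.56329) = 0.568·t
t = 0.94129 / 0.568

t ≈ 1.7 hours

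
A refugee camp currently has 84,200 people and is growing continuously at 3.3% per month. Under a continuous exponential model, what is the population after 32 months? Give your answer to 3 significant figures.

≈ 242,000 people

P(32) = 84200 · e^(0.033·32) = 84200 · e^(1.056)
= 84200 · 2.87485 ≈ 242062.25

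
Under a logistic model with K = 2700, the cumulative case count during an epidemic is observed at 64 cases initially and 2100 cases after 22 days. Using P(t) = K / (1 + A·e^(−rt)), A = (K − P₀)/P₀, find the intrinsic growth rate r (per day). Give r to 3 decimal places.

A = (2700 − 64)/64 = 41.1875
2100 = 2700/(1 + 41.1875·e^(−r·22)) → e^(−22r) = (1.28571 − 1)/41.1875 = 0.006937
r = −ln(0.006937)/22 = 4.9709/22

r ≈ 0.226 per day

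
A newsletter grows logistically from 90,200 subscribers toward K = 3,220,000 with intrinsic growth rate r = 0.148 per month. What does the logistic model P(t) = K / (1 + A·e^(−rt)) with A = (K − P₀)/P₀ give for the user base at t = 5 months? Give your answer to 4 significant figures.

≈ 183,400 subscribers

A = (3220000 − 90200)/90200 = 34.69845
P(5) = 3220000 / (1 + 34.69845·e^(−0.148·5)) = 3220000 / (1 + 34.69845·0.477114)
= 3220000 / 17.55511 ≈ 183422.35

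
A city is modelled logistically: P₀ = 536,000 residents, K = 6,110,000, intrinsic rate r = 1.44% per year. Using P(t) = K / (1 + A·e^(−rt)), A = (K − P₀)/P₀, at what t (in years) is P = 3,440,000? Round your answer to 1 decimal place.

t ≈ 180.2 years

A = (6110000 − 536000)/536000 = 10.39925
3440000 = 6110000/(1 + 10.39925·e^(−0.0144t)) → 1 + 10.39925·e^(−0.0144t) = 1.77616
e^(−0.0144t) = 0.074636 → t = ln(13.39829)/0.0144 = 2.59513/0.0144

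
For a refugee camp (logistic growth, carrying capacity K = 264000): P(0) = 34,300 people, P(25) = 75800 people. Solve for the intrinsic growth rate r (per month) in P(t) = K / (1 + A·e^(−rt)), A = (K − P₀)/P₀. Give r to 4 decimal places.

r ≈ 0.0397 per month

A = (264000 − 34300)/34300 = 6.69679
75800 = 264000/(1 + 6.69679·e^(−r·25)) → e^(−25r) = (3.48285 − 1)/6.69679 = 0.370752
r = −ln(0.370752)/25 = 0.99222/25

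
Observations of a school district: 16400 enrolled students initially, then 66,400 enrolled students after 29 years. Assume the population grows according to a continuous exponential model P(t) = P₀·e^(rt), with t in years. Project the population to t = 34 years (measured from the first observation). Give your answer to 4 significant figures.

≈ 84,500 enrolled students

r = ln(66400/16400) / 29 ≈ 0.048221 per year
P(34) = 16400 · e^(0.048221·34) = 16400 · 5.15271 ≈ 84504.37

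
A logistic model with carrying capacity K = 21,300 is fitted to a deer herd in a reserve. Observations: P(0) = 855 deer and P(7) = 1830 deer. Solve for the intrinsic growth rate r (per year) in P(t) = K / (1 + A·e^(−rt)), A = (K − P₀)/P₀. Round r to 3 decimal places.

r ≈ 0.116 per year

A = (21300 − 855)/855 = 23.91228
1830 = 21300/(1 + 23.91228·e^(−r·7)) → e^(−7r) = (11.63934 − 1)/23.91228 = 0.444932
r = −ln(0.444932)/7 = 0.80983/7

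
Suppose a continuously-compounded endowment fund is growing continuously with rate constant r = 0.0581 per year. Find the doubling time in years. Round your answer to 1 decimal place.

doubling time ≈ 11.9 years

doubling time = ln(2) / |r| = 0.69315 / 0.0581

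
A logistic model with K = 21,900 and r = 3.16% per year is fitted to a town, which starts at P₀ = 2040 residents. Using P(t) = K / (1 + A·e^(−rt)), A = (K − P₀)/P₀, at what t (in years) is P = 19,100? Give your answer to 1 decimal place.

A = (21900 − 2040)/2040 = 9.73529
19100 = 21900/(1 + 9.73529·e^(−0.0316t)) → 1 + 9.73529·e^(−0.0316t) = 1.1466
e^(−0.0316t) = 0.015058 → t = ln(66.40861)/0.0316 = 4.19583/0.0316

t ≈ 132.8 years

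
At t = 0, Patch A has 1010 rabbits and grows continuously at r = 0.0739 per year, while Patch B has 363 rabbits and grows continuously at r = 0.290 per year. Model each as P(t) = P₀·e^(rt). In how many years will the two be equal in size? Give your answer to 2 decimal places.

t ≈ 4.74 years

1010·e^(0.0739t) = 363·e^(0.29t)
1010/363 = e^((0.29 − 0.0739)t) → ln(2.78237) = 0.2161·t
t = 1.0233 / 0.2161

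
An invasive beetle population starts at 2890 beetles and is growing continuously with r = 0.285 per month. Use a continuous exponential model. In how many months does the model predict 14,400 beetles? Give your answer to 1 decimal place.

14400 = 2890 · e^(0.285·t)
t = ln(14400/2890) / 0.285 = ln(4.9827) / 0.285 = 1.60597 / 0.285

t ≈ 5.6 months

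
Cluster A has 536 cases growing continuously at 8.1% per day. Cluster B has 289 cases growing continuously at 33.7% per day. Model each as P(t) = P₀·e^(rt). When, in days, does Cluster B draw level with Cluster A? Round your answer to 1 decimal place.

536·e^(0.081t) = 289·e^(0.337t)
536/289 = e^((0.337 − 0.081)t) → ln(1.85467) = 0.256·t
t = 0.61771 / 0.256

t ≈ 2.4 days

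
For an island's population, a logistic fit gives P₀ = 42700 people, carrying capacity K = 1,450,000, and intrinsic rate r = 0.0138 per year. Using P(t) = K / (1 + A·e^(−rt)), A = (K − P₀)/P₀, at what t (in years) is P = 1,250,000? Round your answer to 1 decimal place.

t ≈ 386.1 years

A = (1450000 − 42700)/42700 = 32.95785
1250000 = 1450000/(1 + 32.95785·e^(−0.0138t)) → 1 + 32.95785·e^(−0.0138t) = 1.16
e^(−0.0138t) = 0.004855 → t = ln(205.98653)/0.0138 = 5.32781/0.0138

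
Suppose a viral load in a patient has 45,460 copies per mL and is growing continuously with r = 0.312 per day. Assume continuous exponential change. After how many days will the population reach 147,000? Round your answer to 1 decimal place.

147000 = 45460 · e^(0.312·t)
t = ln(147000/45460) / 0.312 = ln(3.23361) / 0.312 = 1.1736 / 0.312

t ≈ 3.8 days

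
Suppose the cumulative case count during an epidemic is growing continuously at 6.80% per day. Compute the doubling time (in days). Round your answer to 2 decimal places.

doubling time = ln(2) / |r| = 0.69315 / 0.068

doubling time ≈ 10.19 days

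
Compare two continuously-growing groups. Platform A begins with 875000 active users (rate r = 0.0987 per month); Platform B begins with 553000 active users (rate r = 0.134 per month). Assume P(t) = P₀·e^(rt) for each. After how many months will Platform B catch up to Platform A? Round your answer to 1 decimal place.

875000·e^(0.0987t) = 553000·e^(0.134t)
875000/553000 = e^((0.134 − 0.0987)t) → ln(1.58228) = 0.0353·t
t = 0.45887 / 0.0353

t ≈ 13.0 months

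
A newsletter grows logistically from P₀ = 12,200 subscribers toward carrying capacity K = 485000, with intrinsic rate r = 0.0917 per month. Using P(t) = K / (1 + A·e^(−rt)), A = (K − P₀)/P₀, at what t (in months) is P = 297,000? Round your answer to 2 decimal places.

t ≈ 44.87 months

A = (485000 − 12200)/12200 = 38.7541
297000 = 485000/(1 + 38.7541·e^(−0.0917t)) → 1 + 38.7541·e^(−0.0917t) = 1.633
e^(−0.0917t) = 0.016334 → t = ln(61.22323)/0.0917 = 4.11453/0.0917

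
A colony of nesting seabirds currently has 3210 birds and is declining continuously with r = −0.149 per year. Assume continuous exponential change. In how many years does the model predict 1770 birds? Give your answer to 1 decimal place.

t ≈ 4.0 years

1770 = 3210 · e^(-0.149·t)
t = ln(1770/3210) / -0.149 = ln(0.5514) / -0.149 = -0.59529 / -0.149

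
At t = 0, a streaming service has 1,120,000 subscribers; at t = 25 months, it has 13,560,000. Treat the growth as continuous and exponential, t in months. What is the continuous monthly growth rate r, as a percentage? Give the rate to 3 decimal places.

13560000 = 1120000 · e^(r·25)
e^(25r) = 13560000/1120000 = 12.10714
r = ln(12.10714) / 25 = 2.4938 / 25

r ≈ 9.975% per month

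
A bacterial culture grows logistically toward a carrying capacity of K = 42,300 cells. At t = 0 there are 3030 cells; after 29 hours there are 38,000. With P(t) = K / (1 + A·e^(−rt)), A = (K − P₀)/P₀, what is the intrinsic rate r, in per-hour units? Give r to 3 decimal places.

A = (42300 − 3030)/3030 = 12.9604
38000 = 42300/(1 + 12.9604·e^(−r·29)) → e^(−29r) = (1.11316 − 1)/12.9604 = 0.008731
r = −ln(0.008731)/29 = 4.74087/29

r ≈ 0.163 per hour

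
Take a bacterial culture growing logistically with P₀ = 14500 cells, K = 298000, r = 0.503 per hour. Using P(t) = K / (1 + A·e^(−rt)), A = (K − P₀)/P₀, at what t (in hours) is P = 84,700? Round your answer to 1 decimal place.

A = (298000 − 14500)/14500 = 19.55172
84700 = 298000/(1 + 19.55172·e^(−0.503t)) → 1 + 19.55172·e^(−0.503t) = 3.5183
e^(−0.503t) = 0.128802 → t = ln(7.76386)/0.503 = 2.04948/0.503

t ≈ 4.1 hours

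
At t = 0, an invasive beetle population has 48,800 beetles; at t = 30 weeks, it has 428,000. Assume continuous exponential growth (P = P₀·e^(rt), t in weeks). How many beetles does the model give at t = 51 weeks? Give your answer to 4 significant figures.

r = ln(428000/48800) / 30 ≈ 0.07238 per week
P(51) = 48800 · e^(0.07238·51) = 48800 · 40.09966 ≈ 1956863.5

≈ 1,957,000 beetles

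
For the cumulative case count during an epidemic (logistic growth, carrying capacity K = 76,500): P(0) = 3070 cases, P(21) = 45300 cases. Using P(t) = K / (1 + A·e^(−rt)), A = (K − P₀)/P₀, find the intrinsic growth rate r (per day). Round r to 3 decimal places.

A = (76500 − 3070)/3070 = 23.91857
45300 = 76500/(1 + 23.91857·e^(−r·21)) → e^(−21r) = (1.68874 − 1)/23.91857 = 0.028795
r = −ln(0.028795)/21 = 3.54754/21

r ≈ 0.169 per day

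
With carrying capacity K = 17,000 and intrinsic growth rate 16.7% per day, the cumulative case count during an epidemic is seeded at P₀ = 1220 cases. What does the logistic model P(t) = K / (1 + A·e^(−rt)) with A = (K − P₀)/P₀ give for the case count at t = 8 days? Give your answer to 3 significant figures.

≈ 3,860 cases

A = (17000 − 1220)/1220 = 12.93443
P(8) = 17000 / (1 + 12.93443·e^(−0.167·8)) = 17000 / (1 + 12.93443·0.262895)
= 17000 / 4.4004 ≈ 3863.29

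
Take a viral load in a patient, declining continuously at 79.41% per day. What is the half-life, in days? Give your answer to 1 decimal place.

half-life = ln(2) / |r| = 0.69315 / 0.7941

half-life ≈ 0.9 days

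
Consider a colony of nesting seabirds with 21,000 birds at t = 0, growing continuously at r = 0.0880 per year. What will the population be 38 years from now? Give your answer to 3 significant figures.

≈ 595,000 birds

P(38) = 21000 · e^(0.088·38) = 21000 · e^(3.344)
= 21000 · 28.33223 ≈ 594976.81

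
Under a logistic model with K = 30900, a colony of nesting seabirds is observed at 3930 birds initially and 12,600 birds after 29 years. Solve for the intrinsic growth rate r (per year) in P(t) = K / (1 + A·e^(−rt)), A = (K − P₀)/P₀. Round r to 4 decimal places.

A = (30900 − 3930)/3930 = 6.8626
12600 = 30900/(1 + 6.8626·e^(−r·29)) → e^(−29r) = (2.45238 − 1)/6.8626 = 0.211637
r = −ln(0.211637)/29 = 1.55288/29

r ≈ 0.0535 per year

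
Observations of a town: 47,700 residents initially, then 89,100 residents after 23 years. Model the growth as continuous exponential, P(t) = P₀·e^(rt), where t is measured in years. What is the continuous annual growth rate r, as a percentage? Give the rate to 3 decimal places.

89100 = 47700 · e^(r·23)
e^(23r) = 89100/47700 = 1.86792
r = ln(1.86792) / 23 = 0.62483 / 23

r ≈ 2.717% per year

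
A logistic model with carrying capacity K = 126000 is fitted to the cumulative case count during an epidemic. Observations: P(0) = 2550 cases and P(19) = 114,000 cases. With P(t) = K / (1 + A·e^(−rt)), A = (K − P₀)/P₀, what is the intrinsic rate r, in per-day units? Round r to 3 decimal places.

A = (126000 − 2550)/2550 = 48.41176
114000 = 126000/(1 + 48.41176·e^(−r·19)) → e^(−19r) = (1.10526 − 1)/48.41176 = 0.002174
r = −ln(0.002174)/19 = 6.13103/19

r ≈ 0.323 per day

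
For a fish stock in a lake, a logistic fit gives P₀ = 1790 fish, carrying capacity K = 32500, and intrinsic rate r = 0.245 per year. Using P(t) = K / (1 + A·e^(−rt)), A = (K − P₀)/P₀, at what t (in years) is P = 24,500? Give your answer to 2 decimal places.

t ≈ 16.17 years

A = (32500 − 1790)/1790 = 17.15642
24500 = 32500/(1 + 17.15642·e^(−0.245t)) → 1 + 17.15642·e^(−0.245t) = 1.32653
e^(−0.245t) = 0.019033 → t = ln(52.54155)/0.245 = 3.9616/0.245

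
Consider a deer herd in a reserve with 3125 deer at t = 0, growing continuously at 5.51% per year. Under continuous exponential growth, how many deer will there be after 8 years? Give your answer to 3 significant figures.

P(8) = 3125 · e^(0.0551·8) = 3125 · e^(0.4408)
= 3125 · 1.55395 ≈ 4856.09

≈ 4,860 deer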